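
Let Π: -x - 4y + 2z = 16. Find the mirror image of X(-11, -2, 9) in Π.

(-9, 6, 5)

λ = (n·X − d)/|n|² = (37 − 16)/21 = 1.
Reflection = X − 2λn = (-11, -2, 9) − 2·(-1, -4, 2) = (-9, 6, 5).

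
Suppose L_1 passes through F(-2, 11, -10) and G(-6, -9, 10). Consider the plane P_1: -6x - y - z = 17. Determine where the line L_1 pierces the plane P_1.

(-3, 6, -5)

A direction vector for L_1 is G − F = (-4, -20, 20).
Substitute r = (-2, 11, -10) + t(-4, -20, 20) into the plane: 11 + 24t = 17, so t = 1/4.
Intersection: (-2, 11, -10) + (1/4)·(-4, -20, 20) = (-3, 6, -5).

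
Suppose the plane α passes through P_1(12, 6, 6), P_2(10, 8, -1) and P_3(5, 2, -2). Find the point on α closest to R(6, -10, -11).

(-2, -4, -7)

P_1P_2 = (-2, 2, -7), P_1P_3 = (-7, -4, -8); a normal to α is P_1P_2 × P_1P_3 = (-44, 33, 22).
Using P_1: α has equation -44x + 33y + 22z = -198.
Foot = R − λn with λ = (n·R − d)/|n|² = (-836 − (-198))/3509 = -2/11.
Foot = (6, -10, -11) − (-2/11)·(-44, 33, 22) = (-2, -4, -7).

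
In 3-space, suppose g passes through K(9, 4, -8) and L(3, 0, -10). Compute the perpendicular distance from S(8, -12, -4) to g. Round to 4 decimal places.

14.2954

A direction vector for g is L − K = (-6, -4, -2).
Taking (9, 4, -8) on g with direction v = (-6, -4, -2): w = S − (9, 4, -8) = (-1, -16, 4), and w × v = (48, -26, -92).
Distance = |w × v| / |v| = √11444 / √56 ≈ 14.2954.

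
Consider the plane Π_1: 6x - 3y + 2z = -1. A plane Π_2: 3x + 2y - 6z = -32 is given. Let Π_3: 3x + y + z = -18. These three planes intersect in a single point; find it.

Solving the 3×3 linear system 6x - 3y + 2z = -1, 3x + 2y - 6z = -32, 3x + y + z = -18 (e.g. by elimination or Cramer's rule, determinant = 105) gives (-4, -7, 1).

(-4, -7, 1)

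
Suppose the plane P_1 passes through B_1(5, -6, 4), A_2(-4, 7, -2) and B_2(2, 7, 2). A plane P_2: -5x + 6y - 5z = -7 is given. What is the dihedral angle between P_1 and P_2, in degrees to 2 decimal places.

81.40

B_1A_2 = (-9, 13, -6), B_1B_2 = (-3, 13, -2); a normal to P_1 is B_1A_2 × B_1B_2 = (52, 0, -78).
Using B_1: P_1 has equation 52x - 78z = -52.
cos θ = |n₁·n₂| / (|n₁||n₂|) = |130| / (√8788 · √86).
θ = arccos(0.14954) ≈ 81.40°.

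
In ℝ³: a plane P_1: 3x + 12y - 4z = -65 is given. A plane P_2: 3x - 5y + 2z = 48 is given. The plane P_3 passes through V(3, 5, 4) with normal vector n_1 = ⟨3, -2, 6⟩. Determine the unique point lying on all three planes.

P_3: n_1·r = n_1·V gives 3x - 2y + 6z = 23.
Solving the 3×3 linear system 3x + 12y - 4z = -65, 3x - 5y + 2z = 48, 3x - 2y + 6z = 23 (e.g. by elimination or Cramer's rule, determinant = -258) gives (5, -7, -1).

(5, -7, -1)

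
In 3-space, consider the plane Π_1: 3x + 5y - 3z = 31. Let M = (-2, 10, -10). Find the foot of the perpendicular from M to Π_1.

Foot = M − λn with λ = (n·M − d)/|n|² = (74 − 31)/43 = 1.
Foot = (-2, 10, -10) − 1·(3, 5, -3) = (-5, 5, -7).

(-5, 5, -7)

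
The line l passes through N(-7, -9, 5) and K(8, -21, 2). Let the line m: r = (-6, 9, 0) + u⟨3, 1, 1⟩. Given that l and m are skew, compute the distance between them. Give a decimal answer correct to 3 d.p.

A direction vector for l is K − N = (15, -12, -3).
Common perpendicular direction n = (15, -12, -3) × (3, 1, 1) = (-9, -24, 51).
With w = (-6, 9, 0) − (-7, -9, 5) = (1, 18, -5), w · n = -696.
Distance = |w · n| / |n| = |-696| / √3258 ≈ 12.194.

12.194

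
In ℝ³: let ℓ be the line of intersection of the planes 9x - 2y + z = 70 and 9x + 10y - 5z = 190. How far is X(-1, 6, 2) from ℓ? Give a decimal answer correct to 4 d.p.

11.8743

Direction of ℓ: (9, -2, 1) × (9, 10, -5) = (0, 54, 108).
A point on ℓ: solving the two plane equations with y = 11 gives (10, 11, 2).
Taking (10, 11, 2) on ℓ with direction v = (0, 54, 108): w = X − (10, 11, 2) = (-11, -5, 0), and w × v = (-540, 1188, -594).
Distance = |w × v| / |v| = √2055780 / √14580 ≈ 11.8743.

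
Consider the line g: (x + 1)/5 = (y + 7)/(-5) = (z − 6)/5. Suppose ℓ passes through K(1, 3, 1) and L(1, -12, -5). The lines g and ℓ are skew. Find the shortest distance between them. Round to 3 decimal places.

g has direction (5, -5, 5) through (-1, -7, 6).
A direction vector for ℓ is L − K = (0, -15, -6).
Common perpendicular direction n = (5, -5, 5) × (0, -15, -6) = (105, 30, -75).
With w = (1, 3, 1) − (-1, -7, 6) = (2, 10, -5), w · n = 885.
Distance = |w · n| / |n| = |885| / √17550 ≈ 6.680.

6.680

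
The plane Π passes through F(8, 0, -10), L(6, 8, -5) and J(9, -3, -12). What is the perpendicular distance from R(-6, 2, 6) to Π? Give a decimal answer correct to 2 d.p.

6.53

FL = (-2, 8, 5), FJ = (1, -3, -2); a normal to Π is FL × FJ = (-1, 1, -2).
Using F: Π has equation -x + y - 2z = 12.
n·R − d = (-1)·(-6) + (1)·(2) + (-2)·(6) − 12 = -16; |n| = √6.
Distance = |-16| / √6 = 16/√6 ≈ 6.53.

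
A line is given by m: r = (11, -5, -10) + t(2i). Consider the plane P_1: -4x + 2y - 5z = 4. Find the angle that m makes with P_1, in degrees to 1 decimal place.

sin θ = |n·v| / (|n||v|) = |-8| / (√45 · √4) = 0.59628.
θ ≈ 36.6°.

36.6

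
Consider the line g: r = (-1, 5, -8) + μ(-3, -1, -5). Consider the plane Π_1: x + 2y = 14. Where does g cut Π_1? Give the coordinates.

(2, 6, -3)

Substitute r = (-1, 5, -8) + t(-3, -1, -5) into the plane: 9 + (-5)t = 14, so t = -1.
Intersection: (-1, 5, -8) + (-1)·(-3, -1, -5) = (2, 6, -3).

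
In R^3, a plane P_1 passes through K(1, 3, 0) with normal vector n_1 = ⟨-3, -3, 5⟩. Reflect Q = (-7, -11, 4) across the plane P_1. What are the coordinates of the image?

P_1: n_1·r = n_1·K gives -3x - 3y + 5z = -12.
λ = (n·Q − d)/|n|² = (74 − (-12))/43 = 2.
Reflection = Q − 2λn = (-7, -11, 4) − 4·(-3, -3, 5) = (5, 1, -16).

(5, 1, -16)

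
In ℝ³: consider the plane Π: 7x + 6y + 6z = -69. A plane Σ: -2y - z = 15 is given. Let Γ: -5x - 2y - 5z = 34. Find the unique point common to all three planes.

Solving the 3×3 linear system 7x + 6y + 6z = -69, -2y - z = 15, -5x - 2y - 5z = 34 (e.g. by elimination or Cramer's rule, determinant = 26) gives (-3, -7, -1).

(-3, -7, -1)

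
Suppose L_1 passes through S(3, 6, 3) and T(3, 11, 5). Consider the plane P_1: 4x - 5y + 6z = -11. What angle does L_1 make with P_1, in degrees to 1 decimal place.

A direction vector for L_1 is T − S = (0, 5, 2).
sin θ = |n·v| / (|n||v|) = |-13| / (√77 · √29) = 0.27511.
θ ≈ 16.0°.

16.0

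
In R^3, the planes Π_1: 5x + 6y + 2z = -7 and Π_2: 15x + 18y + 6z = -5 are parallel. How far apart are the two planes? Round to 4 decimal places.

Rescale Π_2 by 1/3: 5x + 6y + 2z = -5/3. Then distance = |-7 − (-5/3)| / √65 ≈ 0.6615.

0.6615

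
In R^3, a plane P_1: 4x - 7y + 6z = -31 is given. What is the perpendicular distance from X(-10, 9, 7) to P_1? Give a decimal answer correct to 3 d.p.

2.985

n·X − d = (4)·(-10) + (-7)·(9) + (6)·(7) − (-31) = -30; |n| = √101.
Distance = |-30| / √101 = 30/√101 ≈ 2.985.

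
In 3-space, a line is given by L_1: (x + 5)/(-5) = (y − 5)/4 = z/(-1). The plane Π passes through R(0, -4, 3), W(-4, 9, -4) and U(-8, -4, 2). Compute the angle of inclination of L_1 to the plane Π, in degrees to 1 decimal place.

12.9

L_1 has direction (-5, 4, -1) through (-5, 5, 0).
RW = (-4, 13, -7), RU = (-8, 0, -1); a normal to Π is RW × RU = (-13, 52, 104).
Using R: Π has equation -13x + 52y + 104z = 104.
sin θ = |n·v| / (|n||v|) = |169| / (√13689 · √42) = 0.22288.
θ ≈ 12.9°.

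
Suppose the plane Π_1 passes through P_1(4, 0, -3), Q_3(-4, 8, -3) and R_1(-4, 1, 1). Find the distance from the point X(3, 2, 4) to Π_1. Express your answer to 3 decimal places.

5.889

P_1Q_3 = (-8, 8, 0), P_1R_1 = (-8, 1, 4); a normal to Π_1 is P_1Q_3 × P_1R_1 = (32, 32, 56).
Using P_1: Π_1 has equation 32x + 32y + 56z = -40.
n·X − d = (32)·(3) + (32)·(2) + (56)·(4) − (-40) = 424; |n| = √5184.
Distance = |424| / √5184 = 424/√5184 ≈ 5.889.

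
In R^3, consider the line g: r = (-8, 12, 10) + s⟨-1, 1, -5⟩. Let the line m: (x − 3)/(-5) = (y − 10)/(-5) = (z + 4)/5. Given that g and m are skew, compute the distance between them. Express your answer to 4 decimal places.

11.2250

m has direction (-5, -5, 5) through (3, 10, -4).
Common perpendicular direction n = (-1, 1, -5) × (-5, -5, 5) = (-20, 30, 10).
With w = (3, 10, -4) − (-8, 12, 10) = (11, -2, -14), w · n = -420.
Distance = |w · n| / |n| = |-420| / √1400 ≈ 11.2250.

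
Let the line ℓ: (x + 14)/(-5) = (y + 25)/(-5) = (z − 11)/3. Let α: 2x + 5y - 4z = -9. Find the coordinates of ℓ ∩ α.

(6, -5, -1)

ℓ has direction (-5, -5, 3) through (-14, -25, 11).
Substitute r = (-14, -25, 11) + t(-5, -5, 3) into the plane: -197 + (-47)t = -9, so t = -4.
Intersection: (-14, -25, 11) + (-4)·(-5, -5, 3) = (6, -5, -1).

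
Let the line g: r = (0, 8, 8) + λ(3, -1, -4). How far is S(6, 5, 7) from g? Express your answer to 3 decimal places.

4.686

Taking (0, 8, 8) on g with direction v = (3, -1, -4): w = S − (0, 8, 8) = (6, -3, -1), and w × v = (11, 21, 3).
Distance = |w × v| / |v| = √571 / √26 ≈ 4.686.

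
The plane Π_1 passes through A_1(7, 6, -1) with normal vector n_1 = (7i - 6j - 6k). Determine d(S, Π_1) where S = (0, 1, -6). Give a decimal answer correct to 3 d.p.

Π_1: n_1·r = n_1·A_1 gives 7x - 6y - 6z = 19.
n·S − d = (7)·(0) + (-6)·(1) + (-6)·(-6) − 19 = 11; |n| = √121.
Distance = |11| / √121 = 11/√121 ≈ 1.000.

1.000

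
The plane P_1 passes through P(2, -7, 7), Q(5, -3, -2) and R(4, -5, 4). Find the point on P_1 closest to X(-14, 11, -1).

(-2, -7, -5)

PQ = (3, 4, -9), PR = (2, 2, -3); a normal to P_1 is PQ × PR = (6, -9, -2).
Using P: P_1 has equation 6x - 9y - 2z = 61.
Foot = X − λn with λ = (n·X − d)/|n|² = (-181 − 61)/121 = -2.
Foot = (-14, 11, -1) − (-2)·(6, -9, -2) = (-2, -7, -5).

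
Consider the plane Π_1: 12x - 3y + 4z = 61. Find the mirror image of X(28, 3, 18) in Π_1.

(-20, 15, 2)

λ = (n·X − d)/|n|² = (399 − 61)/169 = 2.
Reflection = X − 2λn = (28, 3, 18) − 4·(12, -3, 4) = (-20, 15, 2).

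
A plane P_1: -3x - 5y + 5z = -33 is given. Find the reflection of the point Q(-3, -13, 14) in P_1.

λ = (n·Q − d)/|n|² = (144 − (-33))/59 = 3.
Reflection = Q − 2λn = (-3, -13, 14) − 6·(-3, -5, 5) = (15, 17, -16).

(15, 17, -16)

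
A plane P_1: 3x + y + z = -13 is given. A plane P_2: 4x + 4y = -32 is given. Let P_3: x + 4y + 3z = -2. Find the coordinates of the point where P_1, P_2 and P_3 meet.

(-5, -3, 5)

Solving the 3×3 linear system 3x + y + z = -13, 4x + 4y = -32, x + 4y + 3z = -2 (e.g. by elimination or Cramer's rule, determinant = 36) gives (-5, -3, 5).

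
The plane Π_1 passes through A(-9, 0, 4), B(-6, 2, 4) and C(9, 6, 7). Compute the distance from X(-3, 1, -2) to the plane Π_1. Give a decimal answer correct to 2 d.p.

6.43

AB = (3, 2, 0), AC = (18, 6, 3); a normal to Π_1 is AB × AC = (6, -9, -18).
Using A: Π_1 has equation 6x - 9y - 18z = -126.
n·X − d = (6)·(-3) + (-9)·(1) + (-18)·(-2) − (-126) = 135; |n| = √441.
Distance = |135| / √441 = 135/√441 ≈ 6.43.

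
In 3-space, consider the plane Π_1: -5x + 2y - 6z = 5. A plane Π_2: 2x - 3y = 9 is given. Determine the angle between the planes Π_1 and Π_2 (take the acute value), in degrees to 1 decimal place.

cos θ = |n₁·n₂| / (|n₁||n₂|) = |-16| / (√65 · √13).
θ = arccos(0.55042) ≈ 56.6°.

56.6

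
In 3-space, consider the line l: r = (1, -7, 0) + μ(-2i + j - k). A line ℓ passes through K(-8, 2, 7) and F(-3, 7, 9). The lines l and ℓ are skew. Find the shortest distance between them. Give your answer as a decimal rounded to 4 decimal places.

10.6735

A direction vector for ℓ is F − K = (5, 5, 2).
Common perpendicular direction n = (-2, 1, -1) × (5, 5, 2) = (7, -1, -15).
With w = (-8, 2, 7) − (1, -7, 0) = (-9, 9, 7), w · n = -177.
Distance = |w · n| / |n| = |-177| / √275 ≈ 10.6735.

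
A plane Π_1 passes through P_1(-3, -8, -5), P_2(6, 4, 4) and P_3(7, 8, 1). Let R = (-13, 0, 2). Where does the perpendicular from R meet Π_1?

(-1, -6, -2)

P_1P_2 = (9, 12, 9), P_1P_3 = (10, 16, 6); a normal to Π_1 is P_1P_2 × P_1P_3 = (-72, 36, 24).
Using P_1: Π_1 has equation -72x + 36y + 24z = -192.
Foot = R − λn with λ = (n·R − d)/|n|² = (984 − (-192))/7056 = 1/6.
Foot = (-13, 0, 2) − (1/6)·(-72, 36, 24) = (-1, -6, -2).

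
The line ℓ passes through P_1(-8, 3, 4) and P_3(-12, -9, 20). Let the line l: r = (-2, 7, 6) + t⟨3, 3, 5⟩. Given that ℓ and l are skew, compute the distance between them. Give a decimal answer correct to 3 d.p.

A direction vector for ℓ is P_3 − P_1 = (-4, -12, 16).
Common perpendicular direction n = (-4, -12, 16) × (3, 3, 5) = (-108, 68, 24).
With w = (-2, 7, 6) − (-8, 3, 4) = (6, 4, 2), w · n = -328.
Distance = |w · n| / |n| = |-328| / √16864 ≈ 2.526.

2.526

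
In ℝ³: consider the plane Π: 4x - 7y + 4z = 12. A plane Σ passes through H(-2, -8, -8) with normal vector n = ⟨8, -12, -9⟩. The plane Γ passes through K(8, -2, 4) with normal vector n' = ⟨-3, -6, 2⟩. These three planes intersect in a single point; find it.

Σ: n·r = n·H gives 8x - 12y - 9z = 152.
Γ: n'·r = n'·K gives -3x - 6y + 2z = -4.
Solving the 3×3 linear system 4x - 7y + 4z = 12, 8x - 12y - 9z = 152, -3x - 6y + 2z = -4 (e.g. by elimination or Cramer's rule, determinant = -725) gives (4, -4, -8).

(4, -4, -8)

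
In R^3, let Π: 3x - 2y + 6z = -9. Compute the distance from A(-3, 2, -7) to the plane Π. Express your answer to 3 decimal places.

n·A − d = (3)·(-3) + (-2)·(2) + (6)·(-7) − (-9) = -46; |n| = √49.
Distance = |-46| / √49 = 46/√49 ≈ 6.571.

6.571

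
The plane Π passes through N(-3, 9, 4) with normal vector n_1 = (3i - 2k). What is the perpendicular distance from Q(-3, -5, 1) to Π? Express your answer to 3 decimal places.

1.664

Π: n_1·r = n_1·N gives 3x - 2z = -17.
n·Q − d = (3)·(-3) + (0)·(-5) + (-2)·(1) − (-17) = 6; |n| = √13.
Distance = |6| / √13 = 6/√13 ≈ 1.664.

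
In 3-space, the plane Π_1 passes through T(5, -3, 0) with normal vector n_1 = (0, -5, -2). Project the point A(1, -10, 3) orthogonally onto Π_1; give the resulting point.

(1, -5, 5)

Π_1: n_1·r = n_1·T gives -5y - 2z = 15.
Foot = A − λn with λ = (n·A − d)/|n|² = (44 − 15)/29 = 1.
Foot = (1, -10, 3) − 1·(0, -5, -2) = (1, -5, 5).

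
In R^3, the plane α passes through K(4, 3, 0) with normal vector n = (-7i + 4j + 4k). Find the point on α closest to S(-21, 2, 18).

(0, -10, 6)

α: n·r = n·K gives -7x + 4y + 4z = -16.
Foot = S − λn with λ = (n·S − d)/|n|² = (227 − (-16))/81 = 3.
Foot = (-21, 2, 18) − 3·(-7, 4, 4) = (0, -10, 6).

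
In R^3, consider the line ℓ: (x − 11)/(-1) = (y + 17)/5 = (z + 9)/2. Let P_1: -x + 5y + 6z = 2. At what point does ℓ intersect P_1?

(7, 3, -1)

ℓ has direction (-1, 5, 2) through (11, -17, -9).
Substitute r = (11, -17, -9) + t(-1, 5, 2) into the plane: -150 + 38t = 2, so t = 4.
Intersection: (11, -17, -9) + 4·(-1, 5, 2) = (7, 3, -1).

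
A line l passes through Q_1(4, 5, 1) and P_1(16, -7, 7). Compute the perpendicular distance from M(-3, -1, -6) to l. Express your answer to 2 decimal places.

A direction vector for l is P_1 − Q_1 = (12, -12, 6).
Taking (4, 5, 1) on l with direction v = (12, -12, 6): w = M − (4, 5, 1) = (-7, -6, -7), and w × v = (-120, -42, 156).
Distance = |w × v| / |v| = √40500 / √324 ≈ 11.18.

11.18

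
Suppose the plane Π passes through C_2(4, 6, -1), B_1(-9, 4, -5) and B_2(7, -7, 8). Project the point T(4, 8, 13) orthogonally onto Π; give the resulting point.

C_2B_1 = (-13, -2, -4), C_2B_2 = (3, -13, 9); a normal to Π is C_2B_1 × C_2B_2 = (-70, 105, 175).
Using C_2: Π has equation -70x + 105y + 175z = 175.
Foot = T − λn with λ = (n·T − d)/|n|² = (2835 − 175)/46550 = 2/35.
Foot = (4, 8, 13) − (2/35)·(-70, 105, 175) = (8, 2, 3).

(8, 2, 3)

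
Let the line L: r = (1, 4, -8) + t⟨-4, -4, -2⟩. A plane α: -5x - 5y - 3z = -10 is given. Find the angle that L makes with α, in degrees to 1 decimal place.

86.5

sin θ = |n·v| / (|n||v|) = |46| / (√59 · √36) = 0.99811.
θ ≈ 86.5°.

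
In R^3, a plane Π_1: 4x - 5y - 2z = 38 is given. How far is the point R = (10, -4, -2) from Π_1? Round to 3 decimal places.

3.876

n·R − d = (4)·(10) + (-5)·(-4) + (-2)·(-2) − 38 = 26; |n| = √45.
Distance = |26| / √45 = 26/√45 ≈ 3.876.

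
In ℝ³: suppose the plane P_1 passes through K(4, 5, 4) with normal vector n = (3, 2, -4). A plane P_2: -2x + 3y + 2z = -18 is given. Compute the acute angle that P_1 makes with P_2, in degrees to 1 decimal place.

P_1: n·r = n·K gives 3x + 2y - 4z = 6.
cos θ = |n₁·n₂| / (|n₁||n₂|) = |-8| / (√29 · √17).
θ = arccos(0.36030) ≈ 68.9°.

68.9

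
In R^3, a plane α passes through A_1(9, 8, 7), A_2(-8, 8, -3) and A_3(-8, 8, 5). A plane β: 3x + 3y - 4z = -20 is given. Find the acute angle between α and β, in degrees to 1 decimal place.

A_1A_2 = (-17, 0, -10), A_1A_3 = (-17, 0, -2); a normal to α is A_1A_2 × A_1A_3 = (0, 136, 0).
Using A_1: α has equation 136y = 1088.
cos θ = |n₁·n₂| / (|n₁||n₂|) = |408| / (√18496 · √34).
θ = arccos(0.51450) ≈ 59.0°.

59.0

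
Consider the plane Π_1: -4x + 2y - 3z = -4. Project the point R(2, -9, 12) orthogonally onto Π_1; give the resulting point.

(-6, -5, 6)

Foot = R − λn with λ = (n·R − d)/|n|² = (-62 − (-4))/29 = -2.
Foot = (2, -9, 12) − (-2)·(-4, 2, -3) = (-6, -5, 6).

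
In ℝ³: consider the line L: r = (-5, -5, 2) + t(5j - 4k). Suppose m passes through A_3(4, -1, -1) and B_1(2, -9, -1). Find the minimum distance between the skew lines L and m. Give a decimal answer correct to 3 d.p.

8.298

A direction vector for m is B_1 − A_3 = (-2, -8, 0).
Common perpendicular direction n = (0, 5, -4) × (-2, -8, 0) = (-32, 8, 10).
With w = (4, -1, -1) − (-5, -5, 2) = (9, 4, -3), w · n = -286.
Distance = |w · n| / |n| = |-286| / √1188 ≈ 8.298.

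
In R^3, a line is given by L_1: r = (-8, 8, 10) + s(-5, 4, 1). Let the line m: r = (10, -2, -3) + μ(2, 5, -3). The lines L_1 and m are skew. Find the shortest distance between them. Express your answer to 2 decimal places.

6.43

Common perpendicular direction n = (-5, 4, 1) × (2, 5, -3) = (-17, -13, -33).
With w = (10, -2, -3) − (-8, 8, 10) = (18, -10, -13), w · n = 253.
Distance = |w · n| / |n| = |253| / √1547 ≈ 6.43.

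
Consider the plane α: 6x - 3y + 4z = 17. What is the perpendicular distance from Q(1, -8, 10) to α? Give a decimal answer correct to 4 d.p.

6.7860

n·Q − d = (6)·(1) + (-3)·(-8) + (4)·(10) − 17 = 53; |n| = √61.
Distance = |53| / √61 = 53/√61 ≈ 6.7860.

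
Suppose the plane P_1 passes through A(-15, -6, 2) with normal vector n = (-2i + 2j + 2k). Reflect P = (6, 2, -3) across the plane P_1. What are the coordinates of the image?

P_1: n·r = n·A gives -2x + 2y + 2z = 22.
λ = (n·P − d)/|n|² = (-14 − 22)/12 = -3.
Reflection = P − 2λn = (6, 2, -3) − (-6)·(-2, 2, 2) = (-6, 14, 9).

(-6, 14, 9)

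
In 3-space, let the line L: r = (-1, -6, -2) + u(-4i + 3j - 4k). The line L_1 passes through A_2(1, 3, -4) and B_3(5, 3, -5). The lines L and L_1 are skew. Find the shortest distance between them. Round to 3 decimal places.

6.889

A direction vector for L_1 is B_3 − A_2 = (4, 0, -1).
Common perpendicular direction n = (-4, 3, -4) × (4, 0, -1) = (-3, -20, -12).
With w = (1, 3, -4) − (-1, -6, -2) = (2, 9, -2), w · n = -162.
Distance = |w · n| / |n| = |-162| / √553 ≈ 6.889.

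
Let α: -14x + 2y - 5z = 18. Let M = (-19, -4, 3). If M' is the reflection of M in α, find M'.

(9, -8, 13)

λ = (n·M − d)/|n|² = (243 − 18)/225 = 1.
Reflection = M − 2λn = (-19, -4, 3) − 2·(-14, 2, -5) = (9, -8, 13).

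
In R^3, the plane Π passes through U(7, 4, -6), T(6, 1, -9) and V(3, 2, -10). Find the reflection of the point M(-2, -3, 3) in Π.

(10, 13, -17)

UT = (-1, -3, -3), UV = (-4, -2, -4); a normal to Π is UT × UV = (6, 8, -10).
Using U: Π has equation 6x + 8y - 10z = 134.
λ = (n·M − d)/|n|² = (-66 − 134)/200 = -1.
Reflection = M − 2λn = (-2, -3, 3) − (-2)·(6, 8, -10) = (10, 13, -17).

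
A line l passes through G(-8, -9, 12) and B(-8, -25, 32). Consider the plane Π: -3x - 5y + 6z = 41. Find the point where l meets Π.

A direction vector for l is B − G = (0, -16, 20).
Substitute r = (-8, -9, 12) + t(0, -16, 20) into the plane: 141 + 200t = 41, so t = -1/2.
Intersection: (-8, -9, 12) + (-1/2)·(0, -16, 20) = (-8, -1, 2).

(-8, -1, 2)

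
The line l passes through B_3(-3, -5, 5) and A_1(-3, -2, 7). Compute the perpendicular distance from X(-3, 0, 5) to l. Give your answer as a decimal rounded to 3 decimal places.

2.774

A direction vector for l is A_1 − B_3 = (0, 3, 2).
Taking (-3, -5, 5) on l with direction v = (0, 3, 2): w = X − (-3, -5, 5) = (0, 5, 0), and w × v = (10, 0, 0).
Distance = |w × v| / |v| = √100 / √13 ≈ 2.774.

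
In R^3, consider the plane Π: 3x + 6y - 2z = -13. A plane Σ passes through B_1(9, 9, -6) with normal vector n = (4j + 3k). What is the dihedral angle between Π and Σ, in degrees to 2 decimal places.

59.05

Σ: n·r = n·B_1 gives 4y + 3z = 18.
cos θ = |n₁·n₂| / (|n₁||n₂|) = |18| / (√49 · √25).
θ = arccos(0.51429) ≈ 59.05°.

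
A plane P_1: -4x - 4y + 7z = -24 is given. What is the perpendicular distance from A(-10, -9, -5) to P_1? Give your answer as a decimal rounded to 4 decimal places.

7.2222

n·A − d = (-4)·(-10) + (-4)·(-9) + (7)·(-5) − (-24) = 65; |n| = √81.
Distance = |65| / √81 = 65/√81 ≈ 7.2222.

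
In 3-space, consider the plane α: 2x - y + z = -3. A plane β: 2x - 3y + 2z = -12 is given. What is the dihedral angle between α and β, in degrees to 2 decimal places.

cos θ = |n₁·n₂| / (|n₁||n₂|) = |9| / (√6 · √17).
θ = arccos(0.89113) ≈ 26.98°.

26.98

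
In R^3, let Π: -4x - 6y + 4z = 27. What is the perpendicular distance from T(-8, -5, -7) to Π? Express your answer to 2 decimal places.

n·T − d = (-4)·(-8) + (-6)·(-5) + (4)·(-7) − 27 = 7; |n| = √68.
Distance = |7| / √68 = 7/√68 ≈ 0.85.

0.85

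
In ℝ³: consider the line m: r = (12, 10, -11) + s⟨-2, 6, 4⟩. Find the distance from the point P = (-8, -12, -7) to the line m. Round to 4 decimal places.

Taking (12, 10, -11) on m with direction v = (-2, 6, 4): w = P − (12, 10, -11) = (-20, -22, 4), and w × v = (-112, 72, -164).
Distance = |w × v| / |v| = √44624 / √56 ≈ 28.2287.

28.2287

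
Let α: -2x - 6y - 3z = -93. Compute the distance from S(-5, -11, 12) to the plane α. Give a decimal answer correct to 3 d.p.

19.000

n·S − d = (-2)·(-5) + (-6)·(-11) + (-3)·(12) − (-93) = 133; |n| = √49.
Distance = |133| / √49 = 133/√49 ≈ 19.000.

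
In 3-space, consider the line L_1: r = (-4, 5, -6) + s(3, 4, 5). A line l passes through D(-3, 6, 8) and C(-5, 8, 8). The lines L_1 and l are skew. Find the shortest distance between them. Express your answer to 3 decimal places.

A direction vector for l is C − D = (-2, 2, 0).
Common perpendicular direction n = (3, 4, 5) × (-2, 2, 0) = (-10, -10, 14).
With w = (-3, 6, 8) − (-4, 5, -6) = (1, 1, 14), w · n = 176.
Distance = |w · n| / |n| = |176| / √396 ≈ 8.844.

8.844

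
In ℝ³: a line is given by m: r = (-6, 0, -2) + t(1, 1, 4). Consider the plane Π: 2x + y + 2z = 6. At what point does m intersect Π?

Substitute r = (-6, 0, -2) + t(1, 1, 4) into the plane: -16 + 11t = 6, so t = 2.
Intersection: (-6, 0, -2) + 2·(1, 1, 4) = (-4, 2, 6).

(-4, 2, 6)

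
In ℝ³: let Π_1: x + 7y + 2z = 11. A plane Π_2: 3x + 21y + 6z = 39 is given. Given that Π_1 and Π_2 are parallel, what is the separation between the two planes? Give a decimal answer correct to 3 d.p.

0.272

Rescale Π_2 by 1/3: x + 7y + 2z = 13. Then distance = |11 − 13| / √54 ≈ 0.272.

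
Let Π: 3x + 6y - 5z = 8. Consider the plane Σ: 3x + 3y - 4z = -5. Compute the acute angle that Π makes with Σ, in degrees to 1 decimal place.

cos θ = |n₁·n₂| / (|n₁||n₂|) = |47| / (√70 · √34).
θ = arccos(0.96341) ≈ 15.5°.

15.5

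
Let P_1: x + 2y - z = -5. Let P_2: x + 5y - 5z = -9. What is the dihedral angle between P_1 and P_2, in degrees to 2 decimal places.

23.84

cos θ = |n₁·n₂| / (|n₁||n₂|) = |16| / (√6 · √51).
θ = arccos(0.91466) ≈ 23.84°.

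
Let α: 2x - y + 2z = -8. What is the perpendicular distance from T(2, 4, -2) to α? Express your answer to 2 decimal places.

1.33

n·T − d = (2)·(2) + (-1)·(4) + (2)·(-2) − (-8) = 4; |n| = √9.
Distance = |4| / √9 = 4/√9 ≈ 1.33.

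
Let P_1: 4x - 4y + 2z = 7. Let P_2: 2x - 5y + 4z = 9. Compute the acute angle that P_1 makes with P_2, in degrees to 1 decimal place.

cos θ = |n₁·n₂| / (|n₁||n₂|) = |36| / (√36 · √45).
θ = arccos(0.89443) ≈ 26.6°.

26.6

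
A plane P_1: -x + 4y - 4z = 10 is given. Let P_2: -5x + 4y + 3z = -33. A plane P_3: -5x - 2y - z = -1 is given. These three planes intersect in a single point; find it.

Solving the 3×3 linear system -x + 4y - 4z = 10, -5x + 4y + 3z = -33, -5x - 2y - z = -1 (e.g. by elimination or Cramer's rule, determinant = -202) gives (2, -2, -5).

(2, -2, -5)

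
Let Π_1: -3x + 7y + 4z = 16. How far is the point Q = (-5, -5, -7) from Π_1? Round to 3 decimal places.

n·Q − d = (-3)·(-5) + (7)·(-5) + (4)·(-7) − 16 = -64; |n| = √74.
Distance = |-64| / √74 = 64/√74 ≈ 7.440.

7.440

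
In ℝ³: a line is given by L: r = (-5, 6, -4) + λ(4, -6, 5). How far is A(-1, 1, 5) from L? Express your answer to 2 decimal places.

3.80

Taking (-5, 6, -4) on L with direction v = (4, -6, 5): w = A − (-5, 6, -4) = (4, -5, 9), and w × v = (29, 16, -4).
Distance = |w × v| / |v| = √1113 / √77 ≈ 3.80.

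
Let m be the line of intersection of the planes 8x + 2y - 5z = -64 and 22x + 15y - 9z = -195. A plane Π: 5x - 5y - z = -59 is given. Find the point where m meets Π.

Direction of m: (8, 2, -5) × (22, 15, -9) = (57, -38, 76).
A point on m: solving the two plane equations with x = -21 gives (-21, 7, -18).
Substitute r = (-21, 7, -18) + t(57, -38, 76) into the plane: -122 + 399t = -59, so t = 3/19.
Intersection: (-21, 7, -18) + (3/19)·(57, -38, 76) = (-12, 1, -6).

(-12, 1, -6)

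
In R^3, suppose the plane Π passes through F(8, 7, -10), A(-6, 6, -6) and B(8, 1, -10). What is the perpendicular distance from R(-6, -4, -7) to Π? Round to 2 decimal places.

FA = (-14, -1, 4), FB = (0, -6, 0); a normal to Π is FA × FB = (24, 0, 84).
Using F: Π has equation 24x + 84z = -648.
n·R − d = (24)·(-6) + (0)·(-4) + (84)·(-7) − (-648) = -84; |n| = √7632.
Distance = |-84| / √7632 = 84/√7632 ≈ 0.96.

0.96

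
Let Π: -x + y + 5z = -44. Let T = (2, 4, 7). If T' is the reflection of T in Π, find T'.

λ = (n·T − d)/|n|² = (37 − (-44))/27 = 3.
Reflection = T − 2λn = (2, 4, 7) − 6·(-1, 1, 5) = (8, -2, -23).

(8, -2, -23)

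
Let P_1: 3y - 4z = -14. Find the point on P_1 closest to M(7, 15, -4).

Foot = M − λn with λ = (n·M − d)/|n|² = (61 − (-14))/25 = 3.
Foot = (7, 15, -4) − 3·(0, 3, -4) = (7, 6, 8).

(7, 6, 8)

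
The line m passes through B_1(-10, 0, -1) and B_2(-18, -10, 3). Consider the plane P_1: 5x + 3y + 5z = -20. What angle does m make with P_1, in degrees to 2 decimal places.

29.02

A direction vector for m is B_2 − B_1 = (-8, -10, 4).
sin θ = |n·v| / (|n||v|) = |-50| / (√59 · √180) = 0.48519.
θ ≈ 29.02°.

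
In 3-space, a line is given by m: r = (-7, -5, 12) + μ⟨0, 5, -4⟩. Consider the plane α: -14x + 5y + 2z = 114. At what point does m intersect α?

(-7, 0, 8)

Substitute r = (-7, -5, 12) + t(0, 5, -4) into the plane: 97 + 17t = 114, so t = 1.
Intersection: (-7, -5, 12) + 1·(0, 5, -4) = (-7, 0, 8).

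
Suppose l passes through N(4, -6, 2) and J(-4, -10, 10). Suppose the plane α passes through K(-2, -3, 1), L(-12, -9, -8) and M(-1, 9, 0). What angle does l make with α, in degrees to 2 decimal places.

63.81

A direction vector for l is J − N = (-8, -4, 8).
KL = (-10, -6, -9), KM = (1, 12, -1); a normal to α is KL × KM = (114, -19, -114).
Using K: α has equation 114x - 19y - 114z = -285.
sin θ = |n·v| / (|n||v|) = |-1748| / (√26353 · √144) = 0.89732.
θ ≈ 63.81°.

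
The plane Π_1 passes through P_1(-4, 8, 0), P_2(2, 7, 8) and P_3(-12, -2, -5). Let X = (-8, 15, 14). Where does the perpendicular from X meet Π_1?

P_1P_2 = (6, -1, 8), P_1P_3 = (-8, -10, -5); a normal to Π_1 is P_1P_2 × P_1P_3 = (85, -34, -68).
Using P_1: Π_1 has equation 85x - 34y - 68z = -612.
Foot = X − λn with λ = (n·X − d)/|n|² = (-2142 − (-612))/13005 = -2/17.
Foot = (-8, 15, 14) − (-2/17)·(85, -34, -68) = (2, 11, 6).

(2, 11, 6)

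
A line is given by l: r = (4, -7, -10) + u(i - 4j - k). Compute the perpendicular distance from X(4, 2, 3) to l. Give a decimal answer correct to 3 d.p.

Taking (4, -7, -10) on l with direction v = (1, -4, -1): w = X − (4, -7, -10) = (0, 9, 13), and w × v = (43, 13, -9).
Distance = |w × v| / |v| = √2099 / √18 ≈ 10.799.

10.799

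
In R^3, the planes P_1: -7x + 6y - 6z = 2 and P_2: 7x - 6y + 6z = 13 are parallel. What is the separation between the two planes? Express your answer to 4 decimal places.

1.3636

Rescale P_2 by 1/(-1): -7x + 6y - 6z = -13. Then distance = |2 − (-13)| / √121 ≈ 1.3636.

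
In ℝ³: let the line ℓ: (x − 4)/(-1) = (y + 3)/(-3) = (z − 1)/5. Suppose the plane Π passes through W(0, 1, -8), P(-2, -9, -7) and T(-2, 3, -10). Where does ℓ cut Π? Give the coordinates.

(5, 0, -4)

ℓ has direction (-1, -3, 5) through (4, -3, 1).
WP = (-2, -10, 1), WT = (-2, 2, -2); a normal to Π is WP × WT = (18, -6, -24).
Using W: Π has equation 18x - 6y - 24z = 186.
Substitute r = (4, -3, 1) + t(-1, -3, 5) into the plane: 66 + (-120)t = 186, so t = -1.
Intersection: (4, -3, 1) + (-1)·(-1, -3, 5) = (5, 0, -4).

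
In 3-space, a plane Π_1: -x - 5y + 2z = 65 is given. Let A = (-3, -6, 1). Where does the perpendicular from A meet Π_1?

Foot = A − λn with λ = (n·A − d)/|n|² = (35 − 65)/30 = -1.
Foot = (-3, -6, 1) − (-1)·(-1, -5, 2) = (-4, -11, 3).

(-4, -11, 3)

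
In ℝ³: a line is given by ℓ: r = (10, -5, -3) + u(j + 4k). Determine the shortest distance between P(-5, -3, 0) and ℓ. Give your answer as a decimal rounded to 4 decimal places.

Taking (10, -5, -3) on ℓ with direction v = (0, 1, 4): w = P − (10, -5, -3) = (-15, 2, 3), and w × v = (5, 60, -15).
Distance = |w × v| / |v| = √3850 / √17 ≈ 15.0489.

15.0489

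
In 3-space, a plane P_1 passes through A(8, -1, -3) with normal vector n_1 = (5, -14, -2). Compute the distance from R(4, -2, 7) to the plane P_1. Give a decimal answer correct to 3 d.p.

1.733

P_1: n_1·r = n_1·A gives 5x - 14y - 2z = 60.
n·R − d = (5)·(4) + (-14)·(-2) + (-2)·(7) − 60 = -26; |n| = √225.
Distance = |-26| / √225 = 26/√225 ≈ 1.733.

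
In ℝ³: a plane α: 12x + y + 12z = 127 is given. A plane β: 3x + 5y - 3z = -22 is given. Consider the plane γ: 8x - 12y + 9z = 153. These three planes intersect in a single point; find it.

Solving the 3×3 linear system 12x + y + 12z = 127, 3x + 5y - 3z = -22, 8x - 12y + 9z = 153 (e.g. by elimination or Cramer's rule, determinant = -855) gives (6, -5, 5).

(6, -5, 5)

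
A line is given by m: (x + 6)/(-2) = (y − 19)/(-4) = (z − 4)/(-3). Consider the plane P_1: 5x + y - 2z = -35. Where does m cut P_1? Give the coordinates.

(-10, 11, -2)

m has direction (-2, -4, -3) through (-6, 19, 4).
Substitute r = (-6, 19, 4) + t(-2, -4, -3) into the plane: -19 + (-8)t = -35, so t = 2.
Intersection: (-6, 19, 4) + 2·(-2, -4, -3) = (-10, 11, -2).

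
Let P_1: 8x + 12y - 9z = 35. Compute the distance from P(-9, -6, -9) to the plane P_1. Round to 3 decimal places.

5.765

n·P − d = (8)·(-9) + (12)·(-6) + (-9)·(-9) − 35 = -98; |n| = √289.
Distance = |-98| / √289 = 98/√289 ≈ 5.765.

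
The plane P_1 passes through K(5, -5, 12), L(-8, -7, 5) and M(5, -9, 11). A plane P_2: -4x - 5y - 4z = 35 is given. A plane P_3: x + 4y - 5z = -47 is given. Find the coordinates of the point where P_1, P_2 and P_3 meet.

(-10, -3, 5)

KL = (-13, -2, -7), KM = (0, -4, -1); a normal to P_1 is KL × KM = (-26, -13, 52).
Using K: P_1 has equation -26x - 13y + 52z = 559.
Solving the 3×3 linear system -26x - 13y + 52z = 559, -4x - 5y - 4z = 35, x + 4y - 5z = -47 (e.g. by elimination or Cramer's rule, determinant = -1326) gives (-10, -3, 5).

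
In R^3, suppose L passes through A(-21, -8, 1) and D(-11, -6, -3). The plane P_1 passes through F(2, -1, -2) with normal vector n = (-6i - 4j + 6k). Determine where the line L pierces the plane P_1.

A direction vector for L is D − A = (10, 2, -4).
P_1: n·r = n·F gives -6x - 4y + 6z = -20.
Substitute r = (-21, -8, 1) + t(10, 2, -4) into the plane: 164 + (-92)t = -20, so t = 2.
Intersection: (-21, -8, 1) + 2·(10, 2, -4) = (-1, -4, -7).

(-1, -4, -7)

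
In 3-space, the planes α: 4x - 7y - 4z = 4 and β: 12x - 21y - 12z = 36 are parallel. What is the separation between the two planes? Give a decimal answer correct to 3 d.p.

0.889

Rescale β by 1/3: 4x - 7y - 4z = 12. Then distance = |4 − 12| / √81 ≈ 0.889.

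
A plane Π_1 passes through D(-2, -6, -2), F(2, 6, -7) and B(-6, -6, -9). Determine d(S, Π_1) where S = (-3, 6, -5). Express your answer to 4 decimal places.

DF = (4, 12, -5), DB = (-4, 0, -7); a normal to Π_1 is DF × DB = (-84, 48, 48).
Using D: Π_1 has equation -84x + 48y + 48z = -216.
n·S − d = (-84)·(-3) + (48)·(6) + (48)·(-5) − (-216) = 516; |n| = √11664.
Distance = |516| / √11664 = 516/√11664 ≈ 4.7778.

4.7778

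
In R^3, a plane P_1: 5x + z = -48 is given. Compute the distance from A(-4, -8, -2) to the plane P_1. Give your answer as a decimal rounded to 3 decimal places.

5.099

n·A − d = (5)·(-4) + (0)·(-8) + (1)·(-2) − (-48) = 26; |n| = √26.
Distance = |26| / √26 = 26/√26 ≈ 5.099.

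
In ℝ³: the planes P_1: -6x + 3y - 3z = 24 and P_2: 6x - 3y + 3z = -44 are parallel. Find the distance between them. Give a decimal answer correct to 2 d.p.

2.72

Rescale P_2 by 1/(-1): -6x + 3y - 3z = 44. Then distance = |24 − 44| / √54 ≈ 2.72.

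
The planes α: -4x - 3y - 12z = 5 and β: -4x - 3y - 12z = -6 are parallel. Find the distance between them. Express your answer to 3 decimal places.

Same normal n = (-4, -3, -12) with |n| = √169; distance = |5 − (-6)| / |n| = 11/√169 ≈ 0.846.

0.846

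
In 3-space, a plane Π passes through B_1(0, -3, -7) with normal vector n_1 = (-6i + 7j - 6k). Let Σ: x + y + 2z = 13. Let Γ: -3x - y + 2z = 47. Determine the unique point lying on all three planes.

Π: n_1·r = n_1·B_1 gives -6x + 7y - 6z = 21.
Solving the 3×3 linear system -6x + 7y - 6z = 21, x + y + 2z = 13, -3x - y + 2z = 47 (e.g. by elimination or Cramer's rule, determinant = -92) gives (-10, 3, 10).

(-10, 3, 10)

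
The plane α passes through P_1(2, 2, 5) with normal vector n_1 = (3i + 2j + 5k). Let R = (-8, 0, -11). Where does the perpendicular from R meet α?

(1, 6, 4)

α: n_1·r = n_1·P_1 gives 3x + 2y + 5z = 35.
Foot = R − λn with λ = (n·R − d)/|n|² = (-79 − 35)/38 = -3.
Foot = (-8, 0, -11) − (-3)·(3, 2, 5) = (1, 6, 4).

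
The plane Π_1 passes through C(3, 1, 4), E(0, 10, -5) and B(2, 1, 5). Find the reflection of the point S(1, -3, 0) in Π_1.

CE = (-3, 9, -9), CB = (-1, 0, 1); a normal to Π_1 is CE × CB = (9, 12, 9).
Using C: Π_1 has equation 9x + 12y + 9z = 75.
λ = (n·S − d)/|n|² = (-27 − 75)/306 = -1/3.
Reflection = S − 2λn = (1, -3, 0) − (-2/3)·(9, 12, 9) = (7, 5, 6).

(7, 5, 6)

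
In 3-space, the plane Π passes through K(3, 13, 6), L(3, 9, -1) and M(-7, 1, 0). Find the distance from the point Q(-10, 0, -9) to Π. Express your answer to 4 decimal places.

4.6767

KL = (0, -4, -7), KM = (-10, -12, -6); a normal to Π is KL × KM = (-60, 70, -40).
Using K: Π has equation -60x + 70y - 40z = 490.
n·Q − d = (-60)·(-10) + (70)·(0) + (-40)·(-9) − 490 = 470; |n| = √10100.
Distance = |470| / √10100 = 470/√10100 ≈ 4.6767.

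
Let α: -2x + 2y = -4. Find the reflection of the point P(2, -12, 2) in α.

λ = (n·P − d)/|n|² = (-28 − (-4))/8 = -3.
Reflection = P − 2λn = (2, -12, 2) − (-6)·(-2, 2, 0) = (-10, 0, 2).

(-10, 0, 2)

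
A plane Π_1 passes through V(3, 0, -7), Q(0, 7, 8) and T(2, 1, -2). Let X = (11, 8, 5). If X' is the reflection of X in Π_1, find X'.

VQ = (-3, 7, 15), VT = (-1, 1, 5); a normal to Π_1 is VQ × VT = (20, 0, 4).
Using V: Π_1 has equation 20x + 4z = 32.
λ = (n·X − d)/|n|² = (240 − 32)/416 = 1/2.
Reflection = X − 2λn = (11, 8, 5) − 1·(20, 0, 4) = (-9, 8, 1).

(-9, 8, 1)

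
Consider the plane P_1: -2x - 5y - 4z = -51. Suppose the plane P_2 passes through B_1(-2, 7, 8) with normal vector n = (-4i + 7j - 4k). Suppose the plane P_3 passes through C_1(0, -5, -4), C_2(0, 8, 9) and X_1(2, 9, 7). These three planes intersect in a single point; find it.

P_2: n·r = n·B_1 gives -4x + 7y - 4z = 25.
C_1C_2 = (0, 13, 13), C_1X_1 = (2, 14, 11); a normal to P_3 is C_1C_2 × C_1X_1 = (-39, 26, -26).
Using C_1: P_3 has equation -39x + 26y - 26z = -26.
Solving the 3×3 linear system -2x - 5y - 4z = -51, -4x + 7y - 4z = 25, -39x + 26y - 26z = -26 (e.g. by elimination or Cramer's rule, determinant = -780) gives (4, 7, 2).

(4, 7, 2)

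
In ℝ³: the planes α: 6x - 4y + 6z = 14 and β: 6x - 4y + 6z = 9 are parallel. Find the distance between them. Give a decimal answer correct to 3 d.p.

0.533

Same normal n = (6, -4, 6) with |n| = √88; distance = |14 − 9| / |n| = 5/√88 ≈ 0.533.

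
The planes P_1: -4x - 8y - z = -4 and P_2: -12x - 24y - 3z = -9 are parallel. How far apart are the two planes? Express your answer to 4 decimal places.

0.1111

Rescale P_2 by 1/3: -4x - 8y - z = -3. Then distance = |-4 − (-3)| / √81 ≈ 0.1111.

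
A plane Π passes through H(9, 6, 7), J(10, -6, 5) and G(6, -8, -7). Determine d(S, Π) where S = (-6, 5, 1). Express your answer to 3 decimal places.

HJ = (1, -12, -2), HG = (-3, -14, -14); a normal to Π is HJ × HG = (140, 20, -50).
Using H: Π has equation 140x + 20y - 50z = 1030.
n·S − d = (140)·(-6) + (20)·(5) + (-50)·(1) − 1030 = -1820; |n| = √22500.
Distance = |-1820| / √22500 = 1820/√22500 ≈ 12.133.

12.133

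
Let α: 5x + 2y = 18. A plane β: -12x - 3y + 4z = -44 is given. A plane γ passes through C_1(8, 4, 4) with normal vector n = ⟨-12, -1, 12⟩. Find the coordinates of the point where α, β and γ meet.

γ: n·r = n·C_1 gives -12x - y + 12z = -52.
Solving the 3×3 linear system 5x + 2y = 18, -12x - 3y + 4z = -44, -12x - y + 12z = -52 (e.g. by elimination or Cramer's rule, determinant = 32) gives (2, 4, -2).

(2, 4, -2)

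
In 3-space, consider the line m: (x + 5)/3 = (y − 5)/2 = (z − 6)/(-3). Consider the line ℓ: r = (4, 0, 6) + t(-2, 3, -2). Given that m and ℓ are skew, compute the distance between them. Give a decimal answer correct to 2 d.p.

m has direction (3, 2, -3) through (-5, 5, 6).
Common perpendicular direction n = (3, 2, -3) × (-2, 3, -2) = (5, 12, 13).
With w = (4, 0, 6) − (-5, 5, 6) = (9, -5, 0), w · n = -15.
Distance = |w · n| / |n| = |-15| / √338 ≈ 0.82.

0.82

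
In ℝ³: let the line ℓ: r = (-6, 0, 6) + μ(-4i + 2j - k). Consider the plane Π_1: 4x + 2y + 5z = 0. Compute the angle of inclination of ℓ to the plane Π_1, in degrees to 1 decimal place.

sin θ = |n·v| / (|n||v|) = |-17| / (√45 · √21) = 0.55301.
θ ≈ 33.6°.

33.6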